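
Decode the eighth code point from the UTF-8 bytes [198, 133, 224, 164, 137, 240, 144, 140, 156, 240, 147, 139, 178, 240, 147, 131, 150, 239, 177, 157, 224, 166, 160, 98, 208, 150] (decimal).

U+0062

Offset 0: leading byte 0xC6 = 11000110 → 2-byte char #1 = C6 85.
Offset 2: leading byte 0xE0 = 11100000 → 3-byte char #2 = E0 A4 89.
Offset 5: leading byte 0xF0 = 11110000 → 4-byte char #3 = F0 90 8C 9C.
Offset 9: leading byte 0xF0 = 11110000 → 4-byte char #4 = F0 93 8B B2.
Offset 13: leading byte 0xF0 = 11110000 → 4-byte char #5 = F0 93 83 96.
Offset 17: leading byte 0xEF = 11101111 → 3-byte char #6 = EF B1 9D.
Offset 20: leading byte 0xE0 = 11100000 → 3-byte char #7 = E0 A6 A0.
Offset 23: leading byte 0x62 = 01100010 → 1-byte char #8 = 62.
Leading byte 0x62 = 01100010 matches 0xxxxxxx → 1-byte sequence.
Byte 1: 0x62 = 01100010, payload 1100010 (7 bits).
Concatenate: 1100010 = 0x62 (7 bits → U+0062).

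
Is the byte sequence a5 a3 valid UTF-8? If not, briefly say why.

invalid (continuation byte with no leading byte)

Byte 0xA5 = 10100101 has the form 10xxxxxx — a continuation byte — but there is no preceding leading byte.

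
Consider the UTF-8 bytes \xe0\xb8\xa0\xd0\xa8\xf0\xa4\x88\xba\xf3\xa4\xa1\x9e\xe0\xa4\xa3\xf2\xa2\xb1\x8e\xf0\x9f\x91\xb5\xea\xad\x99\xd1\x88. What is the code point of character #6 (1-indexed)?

U+A2C4E

Offset 0: leading byte 0xE0 = 11100000 → 3-byte char #1 = E0 B8 A0.
Offset 3: leading byte 0xD0 = 11010000 → 2-byte char #2 = D0 A8.
Offset 5: leading byte 0xF0 = 11110000 → 4-byte char #3 = F0 A4 88 BA.
Offset 9: leading byte 0xF3 = 11110011 → 4-byte char #4 = F3 A4 A1 9E.
Offset 13: leading byte 0xE0 = 11100000 → 3-byte char #5 = E0 A4 A3.
Offset 16: leading byte 0xF2 = 11110010 → 4-byte char #6 = F2 A2 B1 8E.
Leading byte 0xF2 = 11110010 matches 11110xxx → 4-byte sequence.
Byte 1: 0xF2 = 11110010, payload 010 (3 bits).
Byte 2: 0xA2 = 10100010 (10xxxxxx ✓), payload 100010.
Byte 3: 0xB1 = 10110001 (10xxxxxx ✓), payload 110001.
Byte 4: 0x8E = 10001110 (10xxxxxx ✓), payload 001110.
Concatenate: 010100010110001001110 = 0xA2C4E (21 bits → U+A2C4E).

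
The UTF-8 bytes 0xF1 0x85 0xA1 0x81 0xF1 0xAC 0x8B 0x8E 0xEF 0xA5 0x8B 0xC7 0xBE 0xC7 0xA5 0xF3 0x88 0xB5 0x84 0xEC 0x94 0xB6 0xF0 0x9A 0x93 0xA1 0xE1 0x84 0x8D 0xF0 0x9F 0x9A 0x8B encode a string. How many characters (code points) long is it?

Byte at offset 0: 0xF1 = 11110001 → 4-byte char (#1). Advance 4.
Byte at offset 4: 0xF1 = 11110001 → 4-byte char (#2). Advance 4.
Byte at offset 8: 0xEF = 11101111 → 3-byte char (#3). Advance 3.
Byte at offset 11: 0xC7 = 11000111 → 2-byte char (#4). Advance 2.
Byte at offset 13: 0xC7 = 11000111 → 2-byte char (#5). Advance 2.
Byte at offset 15: 0xF3 = 11110011 → 4-byte char (#6). Advance 4.
Byte at offset 19: 0xEC = 11101100 → 3-byte char (#7). Advance 3.
Byte at offset 22: 0xF0 = 11110000 → 4-byte char (#8). Advance 4.
Byte at offset 26: 0xE1 = 11100001 → 3-byte char (#9). Advance 3.
Byte at offset 29: 0xF0 = 11110000 → 4-byte char (#10). Advance 4.
Reached end at offset 33 after 10 code points.

10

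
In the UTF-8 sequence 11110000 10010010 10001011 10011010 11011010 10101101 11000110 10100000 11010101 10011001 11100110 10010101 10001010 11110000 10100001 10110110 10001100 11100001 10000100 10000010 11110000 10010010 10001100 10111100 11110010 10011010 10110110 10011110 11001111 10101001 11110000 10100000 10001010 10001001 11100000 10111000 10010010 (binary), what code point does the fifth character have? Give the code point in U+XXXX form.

Offset 0: leading byte 0xF0 = 11110000 → 4-byte char #1 = F0 92 8B 9A.
Offset 4: leading byte 0xDA = 11011010 → 2-byte char #2 = DA AD.
Offset 6: leading byte 0xC6 = 11000110 → 2-byte char #3 = C6 A0.
Offset 8: leading byte 0xD5 = 11010101 → 2-byte char #4 = D5 99.
Offset 10: leading byte 0xE6 = 11100110 → 3-byte char #5 = E6 95 8A.
Leading byte 0xE6 = 11100110 matches 1110xxxx → 3-byte sequence.
Byte 1: 0xE6 = 11100110, payload 0110 (4 bits).
Byte 2: 0x95 = 10010101 (10xxxxxx ✓), payload 010101.
Byte 3: 0x8A = 10001010 (10xxxxxx ✓), payload 001010.
Concatenate: 0110010101001010 = 0x654A (16 bits → U+654A).

U+654A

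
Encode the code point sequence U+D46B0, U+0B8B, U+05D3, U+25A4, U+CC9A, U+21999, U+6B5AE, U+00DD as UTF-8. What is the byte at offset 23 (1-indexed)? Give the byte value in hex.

1-indexed offset 23 is 0-indexed offset 22.
U+D46B0 → 4-byte form F3 94 9A B0 at offsets 0–3.
U+0B8B → 3-byte form E0 AE 8B at offsets 4–6.
U+05D3 → 2-byte form D7 93 at offsets 7–8.
U+25A4 → 3-byte form E2 96 A4 at offsets 9–11.
U+CC9A → 3-byte form EC B2 9A at offsets 12–14.
U+21999 → 4-byte form F0 A1 A6 99 at offsets 15–18.
U+6B5AE → 4-byte form F1 AB 96 AE at offsets 19–22.
Offset 22 falls in char 7's range; it's byte 4 of F1 AB 96 AE = 0xAE.

0xAE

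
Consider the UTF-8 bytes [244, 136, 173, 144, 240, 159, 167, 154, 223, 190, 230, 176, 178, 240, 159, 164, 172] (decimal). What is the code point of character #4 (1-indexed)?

U+6C32

Offset 0: leading byte 0xF4 = 11110100 → 4-byte char #1 = F4 88 AD 90.
Offset 4: leading byte 0xF0 = 11110000 → 4-byte char #2 = F0 9F A7 9A.
Offset 8: leading byte 0xDF = 11011111 → 2-byte char #3 = DF BE.
Offset 10: leading byte 0xE6 = 11100110 → 3-byte char #4 = E6 B0 B2.
Leading byte 0xE6 = 11100110 matches 1110xxxx → 3-byte sequence.
Byte 1: 0xE6 = 11100110, payload 0110 (4 bits).
Byte 2: 0xB0 = 10110000 (10xxxxxx ✓), payload 110000.
Byte 3: 0xB2 = 10110010 (10xxxxxx ✓), payload 110010.
Concatenate: 0110110000110010 = 0x6C32 (16 bits → U+6C32).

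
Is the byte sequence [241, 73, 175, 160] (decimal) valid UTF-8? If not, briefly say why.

invalid (non-continuation byte where continuation expected)

Leading byte 0xF1 = 11110001 → 4-byte form.
Byte 2 is 0x49 = 01001001, which is not 10xxxxxx — expected a continuation byte.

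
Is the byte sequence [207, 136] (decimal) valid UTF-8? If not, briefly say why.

valid

Leading byte 0xCF = 11001111 → 2-byte form.
Continuation bytes 0x88=10001000 all match 10xxxxxx.
Decoded value 0x3C8 is ≥ 0x80 (shortest form) and not a surrogate.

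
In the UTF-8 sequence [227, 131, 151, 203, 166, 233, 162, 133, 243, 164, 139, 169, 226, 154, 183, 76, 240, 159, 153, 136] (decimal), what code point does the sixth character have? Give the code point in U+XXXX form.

Offset 0: leading byte 0xE3 = 11100011 → 3-byte char #1 = E3 83 97.
Offset 3: leading byte 0xCB = 11001011 → 2-byte char #2 = CB A6.
Offset 5: leading byte 0xE9 = 11101001 → 3-byte char #3 = E9 A2 85.
Offset 8: leading byte 0xF3 = 11110011 → 4-byte char #4 = F3 A4 8B A9.
Offset 12: leading byte 0xE2 = 11100010 → 3-byte char #5 = E2 9A B7.
Offset 15: leading byte 0x4C = 01001100 → 1-byte char #6 = 4C.
Leading byte 0x4C = 01001100 matches 0xxxxxxx → 1-byte sequence.
Byte 1: 0x4C = 01001100, payload 1001100 (7 bits).
Concatenate: 1001100 = 0x4C (7 bits → U+004C).

U+004C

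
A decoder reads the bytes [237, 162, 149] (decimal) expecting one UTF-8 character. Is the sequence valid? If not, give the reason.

invalid (encodes a surrogate (U+D800–U+DFFF))

Structurally a 3-byte sequence; payload = 0xD895.
But 0xD895 is in U+D800–U+DFFF, the surrogate range. Surrogates are not Unicode scalar values and are forbidden in UTF-8.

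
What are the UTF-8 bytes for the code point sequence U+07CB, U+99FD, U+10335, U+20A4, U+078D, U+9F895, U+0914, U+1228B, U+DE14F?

U+07CB: 2-byte form → DF 8B.
U+99FD: 3-byte form → E9 A7 BD.
U+10335: 4-byte form → F0 90 8C B5.
U+20A4: 3-byte form → E2 82 A4.
U+078D: 2-byte form → DE 8D.
U+9F895: 4-byte form → F2 9F A2 95.
U+0914: 3-byte form → E0 A4 94.
U+1228B: 4-byte form → F0 92 8A 8B.
U+DE14F: 4-byte form → F3 9E 85 8F.
Concatenated (29 bytes): DF 8B E9 A7 BD F0 90 8C B5 E2 82 A4 DE 8D F2 9F A2 95 E0 A4 94 F0 92 8A 8B F3 9E 85 8F.

DF 8B E9 A7 BD F0 90 8C B5 E2 82 A4 DE 8D F2 9F A2 95 E0 A4 94 F0 92 8A 8B F3 9E 85 8F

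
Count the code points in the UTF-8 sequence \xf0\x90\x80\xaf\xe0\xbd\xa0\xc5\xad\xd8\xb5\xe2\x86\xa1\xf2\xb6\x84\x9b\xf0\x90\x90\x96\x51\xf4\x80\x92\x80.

9

Byte at offset 0: 0xF0 = 11110000 → 4-byte char (#1). Advance 4.
Byte at offset 4: 0xE0 = 11100000 → 3-byte char (#2). Advance 3.
Byte at offset 7: 0xC5 = 11000101 → 2-byte char (#3). Advance 2.
Byte at offset 9: 0xD8 = 11011000 → 2-byte char (#4). Advance 2.
Byte at offset 11: 0xE2 = 11100010 → 3-byte char (#5). Advance 3.
Byte at offset 14: 0xF2 = 11110010 → 4-byte char (#6). Advance 4.
Byte at offset 18: 0xF0 = 11110000 → 4-byte char (#7). Advance 4.
Byte at offset 22: 0x51 = 01010001 → 1-byte char (#8). Advance 1.
Byte at offset 23: 0xF4 = 11110100 → 4-byte char (#9). Advance 4.
Reached end at offset 27 after 9 code points.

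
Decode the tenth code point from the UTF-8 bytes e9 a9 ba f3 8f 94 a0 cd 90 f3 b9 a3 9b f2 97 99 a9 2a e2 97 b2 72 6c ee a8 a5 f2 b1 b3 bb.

U+EA25

Offset 0: leading byte 0xE9 = 11101001 → 3-byte char #1 = E9 A9 BA.
Offset 3: leading byte 0xF3 = 11110011 → 4-byte char #2 = F3 8F 94 A0.
Offset 7: leading byte 0xCD = 11001101 → 2-byte char #3 = CD 90.
Offset 9: leading byte 0xF3 = 11110011 → 4-byte char #4 = F3 B9 A3 9B.
Offset 13: leading byte 0xF2 = 11110010 → 4-byte char #5 = F2 97 99 A9.
Offset 17: leading byte 0x2A = 00101010 → 1-byte char #6 = 2A.
Offset 18: leading byte 0xE2 = 11100010 → 3-byte char #7 = E2 97 B2.
Offset 21: leading byte 0x72 = 01110010 → 1-byte char #8 = 72.
Offset 22: leading byte 0x6C = 01101100 → 1-byte char #9 = 6C.
Offset 23: leading byte 0xEE = 11101110 → 3-byte char #10 = EE A8 A5.
Leading byte 0xEE = 11101110 matches 1110xxxx → 3-byte sequence.
Byte 1: 0xEE = 11101110, payload 1110 (4 bits).
Byte 2: 0xA8 = 10101000 (10xxxxxx ✓), payload 101000.
Byte 3: 0xA5 = 10100101 (10xxxxxx ✓), payload 100101.
Concatenate: 1110101000100101 = 0xEA25 (16 bits → U+EA25).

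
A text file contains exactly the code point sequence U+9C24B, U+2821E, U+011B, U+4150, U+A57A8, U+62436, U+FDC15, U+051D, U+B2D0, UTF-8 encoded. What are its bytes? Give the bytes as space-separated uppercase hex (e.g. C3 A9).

U+9C24B: 4-byte form → F2 9C 89 8B.
U+2821E: 4-byte form → F0 A8 88 9E.
U+011B: 2-byte form → C4 9B.
U+4150: 3-byte form → E4 85 90.
U+A57A8: 4-byte form → F2 A5 9E A8.
U+62436: 4-byte form → F1 A2 90 B6.
U+FDC15: 4-byte form → F3 BD B0 95.
U+051D: 2-byte form → D4 9D.
U+B2D0: 3-byte form → EB 8B 90.
Concatenated (30 bytes): F2 9C 89 8B F0 A8 88 9E C4 9B E4 85 90 F2 A5 9E A8 F1 A2 90 B6 F3 BD B0 95 D4 9D EB 8B 90.

F2 9C 89 8B F0 A8 88 9E C4 9B E4 85 90 F2 A5 9E A8 F1 A2 90 B6 F3 BD B0 95 D4 9D EB 8B 90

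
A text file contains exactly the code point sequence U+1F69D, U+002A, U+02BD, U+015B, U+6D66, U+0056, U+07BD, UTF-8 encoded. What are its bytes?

U+1F69D: 4-byte form → F0 9F 9A 9D.
U+002A: 1-byte form → 2A.
U+02BD: 2-byte form → CA BD.
U+015B: 2-byte form → C5 9B.
U+6D66: 3-byte form → E6 B5 A6.
U+0056: 1-byte form → 56.
U+07BD: 2-byte form → DE BD.
Concatenated (15 bytes): F0 9F 9A 9D 2A CA BD C5 9B E6 B5 A6 56 DE BD.

F0 9F 9A 9D 2A CA BD C5 9B E6 B5 A6 56 DE BD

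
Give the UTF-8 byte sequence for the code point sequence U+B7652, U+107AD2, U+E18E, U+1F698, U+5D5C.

U+B7652: 4-byte form → F2 B7 99 92.
U+107AD2: 4-byte form → F4 87 AB 92.
U+E18E: 3-byte form → EE 86 8E.
U+1F698: 4-byte form → F0 9F 9A 98.
U+5D5C: 3-byte form → E5 B5 9C.
Concatenated (18 bytes): F2 B7 99 92 F4 87 AB 92 EE 86 8E F0 9F 9A 98 E5 B5 9C.

F2 B7 99 92 F4 87 AB 92 EE 86 8E F0 9F 9A 98 E5 B5 9C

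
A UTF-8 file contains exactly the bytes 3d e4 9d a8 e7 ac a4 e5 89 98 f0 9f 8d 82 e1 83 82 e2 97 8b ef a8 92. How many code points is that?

Byte at offset 0: 0x3D = 00111101 → 1-byte char (#1). Advance 1.
Byte at offset 1: 0xE4 = 11100100 → 3-byte char (#2). Advance 3.
Byte at offset 4: 0xE7 = 11100111 → 3-byte char (#3). Advance 3.
Byte at offset 7: 0xE5 = 11100101 → 3-byte char (#4). Advance 3.
Byte at offset 10: 0xF0 = 11110000 → 4-byte char (#5). Advance 4.
Byte at offset 14: 0xE1 = 11100001 → 3-byte char (#6). Advance 3.
Byte at offset 17: 0xE2 = 11100010 → 3-byte char (#7). Advance 3.
Byte at offset 20: 0xEF = 11101111 → 3-byte char (#8). Advance 3.
Reached end at offset 23 after 8 code points.

8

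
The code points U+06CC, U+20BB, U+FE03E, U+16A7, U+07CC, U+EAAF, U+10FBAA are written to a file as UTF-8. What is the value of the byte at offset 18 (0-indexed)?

0x8F

U+06CC → 2-byte form DB 8C at offsets 0–1.
U+20BB → 3-byte form E2 82 BB at offsets 2–4.
U+FE03E → 4-byte form F3 BE 80 BE at offsets 5–8.
U+16A7 → 3-byte form E1 9A A7 at offsets 9–11.
U+07CC → 2-byte form DF 8C at offsets 12–13.
U+EAAF → 3-byte form EE AA AF at offsets 14–16.
U+10FBAA → 4-byte form F4 8F AE AA at offsets 17–20.
Offset 18 falls in char 7's range; it's byte 2 of F4 8F AE AA = 0x8F.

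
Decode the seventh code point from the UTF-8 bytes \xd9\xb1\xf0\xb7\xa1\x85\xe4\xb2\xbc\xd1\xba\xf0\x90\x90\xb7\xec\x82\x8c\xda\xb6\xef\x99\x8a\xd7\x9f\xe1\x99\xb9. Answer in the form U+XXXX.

Offset 0: leading byte 0xD9 = 11011001 → 2-byte char #1 = D9 B1.
Offset 2: leading byte 0xF0 = 11110000 → 4-byte char #2 = F0 B7 A1 85.
Offset 6: leading byte 0xE4 = 11100100 → 3-byte char #3 = E4 B2 BC.
Offset 9: leading byte 0xD1 = 11010001 → 2-byte char #4 = D1 BA.
Offset 11: leading byte 0xF0 = 11110000 → 4-byte char #5 = F0 90 90 B7.
Offset 15: leading byte 0xEC = 11101100 → 3-byte char #6 = EC 82 8C.
Offset 18: leading byte 0xDA = 11011010 → 2-byte char #7 = DA B6.
Leading byte 0xDA = 11011010 matches 110xxxxx → 2-byte sequence.
Byte 1: 0xDA = 11011010, payload 11010 (5 bits).
Byte 2: 0xB6 = 10110110 (10xxxxxx ✓), payload 110110.
Concatenate: 11010110110 = 0x6B6 (11 bits → U+06B6).

U+06B6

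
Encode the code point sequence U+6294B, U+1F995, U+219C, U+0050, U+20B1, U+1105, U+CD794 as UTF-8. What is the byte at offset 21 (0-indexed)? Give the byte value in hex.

0x94

U+6294B → 4-byte form F1 A2 A5 8B at offsets 0–3.
U+1F995 → 4-byte form F0 9F A6 95 at offsets 4–7.
U+219C → 3-byte form E2 86 9C at offsets 8–10.
U+0050 → 1-byte form 50 at offsets 11–11.
U+20B1 → 3-byte form E2 82 B1 at offsets 12–14.
U+1105 → 3-byte form E1 84 85 at offsets 15–17.
U+CD794 → 4-byte form F3 8D 9E 94 at offsets 18–21.
Offset 21 falls in char 7's range; it's byte 4 of F3 8D 9E 94 = 0x94.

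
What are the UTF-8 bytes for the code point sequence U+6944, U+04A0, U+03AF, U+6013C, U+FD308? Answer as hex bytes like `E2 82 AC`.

U+6944: 3-byte form → E6 A5 84.
U+04A0: 2-byte form → D2 A0.
U+03AF: 2-byte form → CE AF.
U+6013C: 4-byte form → F1 A0 84 BC.
U+FD308: 4-byte form → F3 BD 8C 88.
Concatenated (15 bytes): E6 A5 84 D2 A0 CE AF F1 A0 84 BC F3 BD 8C 88.

E6 A5 84 D2 A0 CE AF F1 A0 84 BC F3 BD 8C 88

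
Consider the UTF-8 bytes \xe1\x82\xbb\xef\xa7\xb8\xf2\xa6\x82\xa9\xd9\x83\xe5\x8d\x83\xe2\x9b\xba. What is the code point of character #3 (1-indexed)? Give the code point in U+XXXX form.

U+A60A9

Offset 0: leading byte 0xE1 = 11100001 → 3-byte char #1 = E1 82 BB.
Offset 3: leading byte 0xEF = 11101111 → 3-byte char #2 = EF A7 B8.
Offset 6: leading byte 0xF2 = 11110010 → 4-byte char #3 = F2 A6 82 A9.
Leading byte 0xF2 = 11110010 matches 11110xxx → 4-byte sequence.
Byte 1: 0xF2 = 11110010, payload 010 (3 bits).
Byte 2: 0xA6 = 10100110 (10xxxxxx ✓), payload 100110.
Byte 3: 0x82 = 10000010 (10xxxxxx ✓), payload 000010.
Byte 4: 0xA9 = 10101001 (10xxxxxx ✓), payload 101001.
Concatenate: 010100110000010101001 = 0xA60A9 (21 bits → U+A60A9).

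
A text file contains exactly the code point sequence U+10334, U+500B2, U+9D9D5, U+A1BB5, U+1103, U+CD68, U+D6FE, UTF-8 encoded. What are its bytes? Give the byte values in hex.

U+10334: 4-byte form → F0 90 8C B4.
U+500B2: 4-byte form → F1 90 82 B2.
U+9D9D5: 4-byte form → F2 9D A7 95.
U+A1BB5: 4-byte form → F2 A1 AE B5.
U+1103: 3-byte form → E1 84 83.
U+CD68: 3-byte form → EC B5 A8.
U+D6FE: 3-byte form → ED 9B BE.
Concatenated (25 bytes): F0 90 8C B4 F1 90 82 B2 F2 9D A7 95 F2 A1 AE B5 E1 84 83 EC B5 A8 ED 9B BE.

F0 90 8C B4 F1 90 82 B2 F2 9D A7 95 F2 A1 AE B5 E1 84 83 EC B5 A8 ED 9B BE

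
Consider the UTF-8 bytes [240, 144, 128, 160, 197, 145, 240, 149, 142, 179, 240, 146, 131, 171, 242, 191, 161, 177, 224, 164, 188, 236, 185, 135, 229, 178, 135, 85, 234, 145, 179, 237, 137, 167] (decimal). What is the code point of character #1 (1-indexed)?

U+10020

Offset 0: leading byte 0xF0 = 11110000 → 4-byte char #1 = F0 90 80 A0.
Leading byte 0xF0 = 11110000 matches 11110xxx → 4-byte sequence.
Byte 1: 0xF0 = 11110000, payload 000 (3 bits).
Byte 2: 0x90 = 10010000 (10xxxxxx ✓), payload 010000.
Byte 3: 0x80 = 10000000 (10xxxxxx ✓), payload 000000.
Byte 4: 0xA0 = 10100000 (10xxxxxx ✓), payload 100000.
Concatenate: 000010000000000100000 = 0x10020 (21 bits → U+10020).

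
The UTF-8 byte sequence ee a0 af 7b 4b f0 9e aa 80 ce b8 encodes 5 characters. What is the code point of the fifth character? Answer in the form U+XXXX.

U+03B8

Offset 0: leading byte 0xEE = 11101110 → 3-byte char #1 = EE A0 AF.
Offset 3: leading byte 0x7B = 01111011 → 1-byte char #2 = 7B.
Offset 4: leading byte 0x4B = 01001011 → 1-byte char #3 = 4B.
Offset 5: leading byte 0xF0 = 11110000 → 4-byte char #4 = F0 9E AA 80.
Offset 9: leading byte 0xCE = 11001110 → 2-byte char #5 = CE B8.
Leading byte 0xCE = 11001110 matches 110xxxxx → 2-byte sequence.
Byte 1: 0xCE = 11001110, payload 01110 (5 bits).
Byte 2: 0xB8 = 10111000 (10xxxxxx ✓), payload 111000.
Concatenate: 01110111000 = 0x3B8 (11 bits → U+03B8).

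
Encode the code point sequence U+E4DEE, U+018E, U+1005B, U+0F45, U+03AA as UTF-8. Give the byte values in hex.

U+E4DEE: 4-byte form → F3 A4 B7 AE.
U+018E: 2-byte form → C6 8E.
U+1005B: 4-byte form → F0 90 81 9B.
U+0F45: 3-byte form → E0 BD 85.
U+03AA: 2-byte form → CE AA.
Concatenated (15 bytes): F3 A4 B7 AE C6 8E F0 90 81 9B E0 BD 85 CE AA.

F3 A4 B7 AE C6 8E F0 90 81 9B E0 BD 85 CE AA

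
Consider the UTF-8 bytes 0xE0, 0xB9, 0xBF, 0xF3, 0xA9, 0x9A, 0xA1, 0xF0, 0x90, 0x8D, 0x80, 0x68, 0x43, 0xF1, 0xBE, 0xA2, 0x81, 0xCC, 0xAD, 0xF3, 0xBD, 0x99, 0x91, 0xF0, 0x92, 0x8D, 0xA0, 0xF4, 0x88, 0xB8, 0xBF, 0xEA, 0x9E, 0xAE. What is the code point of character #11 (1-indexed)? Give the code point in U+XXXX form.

U+A7AE

Offset 0: leading byte 0xE0 = 11100000 → 3-byte char #1 = E0 B9 BF.
Offset 3: leading byte 0xF3 = 11110011 → 4-byte char #2 = F3 A9 9A A1.
Offset 7: leading byte 0xF0 = 11110000 → 4-byte char #3 = F0 90 8D 80.
Offset 11: leading byte 0x68 = 01101000 → 1-byte char #4 = 68.
Offset 12: leading byte 0x43 = 01000011 → 1-byte char #5 = 43.
Offset 13: leading byte 0xF1 = 11110001 → 4-byte char #6 = F1 BE A2 81.
Offset 17: leading byte 0xCC = 11001100 → 2-byte char #7 = CC AD.
Offset 19: leading byte 0xF3 = 11110011 → 4-byte char #8 = F3 BD 99 91.
Offset 23: leading byte 0xF0 = 11110000 → 4-byte char #9 = F0 92 8D A0.
Offset 27: leading byte 0xF4 = 11110100 → 4-byte char #10 = F4 88 B8 BF.
Offset 31: leading byte 0xEA = 11101010 → 3-byte char #11 = EA 9E AE.
Leading byte 0xEA = 11101010 matches 1110xxxx → 3-byte sequence.
Byte 1: 0xEA = 11101010, payload 1010 (4 bits).
Byte 2: 0x9E = 10011110 (10xxxxxx ✓), payload 011110.
Byte 3: 0xAE = 10101110 (10xxxxxx ✓), payload 101110.
Concatenate: 1010011110101110 = 0xA7AE (16 bits → U+A7AE).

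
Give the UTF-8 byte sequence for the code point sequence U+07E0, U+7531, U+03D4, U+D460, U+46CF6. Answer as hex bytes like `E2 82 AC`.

DF A0 E7 94 B1 CF 94 ED 91 A0 F1 86 B3 B6

U+07E0: 2-byte form → DF A0.
U+7531: 3-byte form → E7 94 B1.
U+03D4: 2-byte form → CF 94.
U+D460: 3-byte form → ED 91 A0.
U+46CF6: 4-byte form → F1 86 B3 B6.
Concatenated (14 bytes): DF A0 E7 94 B1 CF 94 ED 91 A0 F1 86 B3 B6.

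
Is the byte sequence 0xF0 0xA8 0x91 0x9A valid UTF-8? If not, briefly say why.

valid

Leading byte 0xF0 = 11110000 → 4-byte form.
Continuation bytes 0xA8=10101000, 0x91=10010001, 0x9A=10011010 all match 10xxxxxx.
Decoded value 0x2845A is ≥ 0x10000 (shortest form) and not a surrogate.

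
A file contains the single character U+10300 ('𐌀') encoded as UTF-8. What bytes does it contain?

U+10300 = 0x10300 = 66304 decimal. In range U+10000–U+10FFFF → 4-byte form: 11110xxx 10xxxxxx 10xxxxxx 10xxxxxx.
Binary (21 bits): 000010000001100000000.
Split 3+6+6+6: 000 | 010000 | 001100 | 000000.
Byte 1: 11110000 = 0xF0.
Byte 2: 10010000 = 0x90.
Byte 3: 10001100 = 0x8C.
Byte 4: 10000000 = 0x80.

F0 90 8C 80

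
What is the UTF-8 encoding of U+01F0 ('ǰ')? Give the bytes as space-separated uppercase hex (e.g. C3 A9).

C7 B0

U+01F0 = 0x1F0 = 496 decimal. In range U+0080–U+07FF → 2-byte form: 110xxxxx 10xxxxxx.
Binary (11 bits): 00111110000.
Split 5+6: 00111 | 110000.
Byte 1: 11000111 = 0xC7.
Byte 2: 10110000 = 0xB0.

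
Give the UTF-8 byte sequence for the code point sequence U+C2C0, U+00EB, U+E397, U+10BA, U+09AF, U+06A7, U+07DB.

U+C2C0: 3-byte form → EC 8B 80.
U+00EB: 2-byte form → C3 AB.
U+E397: 3-byte form → EE 8E 97.
U+10BA: 3-byte form → E1 82 BA.
U+09AF: 3-byte form → E0 A6 AF.
U+06A7: 2-byte form → DA A7.
U+07DB: 2-byte form → DF 9B.
Concatenated (18 bytes): EC 8B 80 C3 AB EE 8E 97 E1 82 BA E0 A6 AF DA A7 DF 9B.

EC 8B 80 C3 AB EE 8E 97 E1 82 BA E0 A6 AF DA A7 DF 9B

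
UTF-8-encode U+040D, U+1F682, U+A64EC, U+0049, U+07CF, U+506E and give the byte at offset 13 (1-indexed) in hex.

0x8F

1-indexed offset 13 is 0-indexed offset 12.
U+040D → 2-byte form D0 8D at offsets 0–1.
U+1F682 → 4-byte form F0 9F 9A 82 at offsets 2–5.
U+A64EC → 4-byte form F2 A6 93 AC at offsets 6–9.
U+0049 → 1-byte form 49 at offsets 10–10.
U+07CF → 2-byte form DF 8F at offsets 11–12.
Offset 12 falls in char 5's range; it's byte 2 of DF 8F = 0x8F.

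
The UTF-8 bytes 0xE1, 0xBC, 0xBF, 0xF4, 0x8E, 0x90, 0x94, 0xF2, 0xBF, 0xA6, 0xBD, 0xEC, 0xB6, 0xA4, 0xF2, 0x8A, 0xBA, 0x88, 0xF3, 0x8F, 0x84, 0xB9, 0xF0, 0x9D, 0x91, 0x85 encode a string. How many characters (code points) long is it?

7

Byte at offset 0: 0xE1 = 11100001 → 3-byte char (#1). Advance 3.
Byte at offset 3: 0xF4 = 11110100 → 4-byte char (#2). Advance 4.
Byte at offset 7: 0xF2 = 11110010 → 4-byte char (#3). Advance 4.
Byte at offset 11: 0xEC = 11101100 → 3-byte char (#4). Advance 3.
Byte at offset 14: 0xF2 = 11110010 → 4-byte char (#5). Advance 4.
Byte at offset 18: 0xF3 = 11110011 → 4-byte char (#6). Advance 4.
Byte at offset 22: 0xF0 = 11110000 → 4-byte char (#7). Advance 4.
Reached end at offset 26 after 7 code points.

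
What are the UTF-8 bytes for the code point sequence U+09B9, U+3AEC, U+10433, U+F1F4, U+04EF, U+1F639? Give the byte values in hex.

U+09B9: 3-byte form → E0 A6 B9.
U+3AEC: 3-byte form → E3 AB AC.
U+10433: 4-byte form → F0 90 90 B3.
U+F1F4: 3-byte form → EF 87 B4.
U+04EF: 2-byte form → D3 AF.
U+1F639: 4-byte form → F0 9F 98 B9.
Concatenated (19 bytes): E0 A6 B9 E3 AB AC F0 90 90 B3 EF 87 B4 D3 AF F0 9F 98 B9.

E0 A6 B9 E3 AB AC F0 90 90 B3 EF 87 B4 D3 AF F0 9F 98 B9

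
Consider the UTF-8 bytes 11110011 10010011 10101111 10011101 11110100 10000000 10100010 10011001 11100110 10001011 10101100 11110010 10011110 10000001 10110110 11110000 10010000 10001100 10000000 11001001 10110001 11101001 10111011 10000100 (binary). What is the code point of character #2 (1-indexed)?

U+100899

Offset 0: leading byte 0xF3 = 11110011 → 4-byte char #1 = F3 93 AF 9D.
Offset 4: leading byte 0xF4 = 11110100 → 4-byte char #2 = F4 80 A2 99.
Leading byte 0xF4 = 11110100 matches 11110xxx → 4-byte sequence.
Byte 1: 0xF4 = 11110100, payload 100 (3 bits).
Byte 2: 0x80 = 10000000 (10xxxxxx ✓), payload 000000.
Byte 3: 0xA2 = 10100010 (10xxxxxx ✓), payload 100010.
Byte 4: 0x99 = 10011001 (10xxxxxx ✓), payload 011001.
Concatenate: 100000000100010011001 = 0x100899 (21 bits → U+100899).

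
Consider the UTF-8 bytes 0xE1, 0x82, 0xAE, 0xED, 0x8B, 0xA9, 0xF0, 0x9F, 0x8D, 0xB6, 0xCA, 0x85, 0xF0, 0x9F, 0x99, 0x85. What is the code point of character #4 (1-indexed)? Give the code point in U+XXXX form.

U+0285

Offset 0: leading byte 0xE1 = 11100001 → 3-byte char #1 = E1 82 AE.
Offset 3: leading byte 0xED = 11101101 → 3-byte char #2 = ED 8B A9.
Offset 6: leading byte 0xF0 = 11110000 → 4-byte char #3 = F0 9F 8D B6.
Offset 10: leading byte 0xCA = 11001010 → 2-byte char #4 = CA 85.
Leading byte 0xCA = 11001010 matches 110xxxxx → 2-byte sequence.
Byte 1: 0xCA = 11001010, payload 01010 (5 bits).
Byte 2: 0x85 = 10000101 (10xxxxxx ✓), payload 000101.
Concatenate: 01010000101 = 0x285 (11 bits → U+0285).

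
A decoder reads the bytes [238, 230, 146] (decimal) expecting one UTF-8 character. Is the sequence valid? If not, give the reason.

Leading byte 0xEE = 11101110 → 3-byte form.
Byte 2 is 0xE6 = 11100110, which is not 10xxxxxx — expected a continuation byte.

invalid (non-continuation byte where continuation expected)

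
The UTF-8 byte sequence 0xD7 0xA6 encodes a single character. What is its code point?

U+05E6

Leading byte 0xD7 = 11010111 matches 110xxxxx → 2-byte sequence.
Byte 1: 0xD7 = 11010111, payload 10111 (5 bits).
Byte 2: 0xA6 = 10100110 (10xxxxxx ✓), payload 100110.
Concatenate: 10111100110 = 0x5E6 (11 bits → U+05E6).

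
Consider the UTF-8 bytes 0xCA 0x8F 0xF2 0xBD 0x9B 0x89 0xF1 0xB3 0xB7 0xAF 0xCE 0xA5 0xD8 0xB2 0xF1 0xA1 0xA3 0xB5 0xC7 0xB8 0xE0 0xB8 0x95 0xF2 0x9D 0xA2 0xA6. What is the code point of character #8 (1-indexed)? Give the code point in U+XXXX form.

Offset 0: leading byte 0xCA = 11001010 → 2-byte char #1 = CA 8F.
Offset 2: leading byte 0xF2 = 11110010 → 4-byte char #2 = F2 BD 9B 89.
Offset 6: leading byte 0xF1 = 11110001 → 4-byte char #3 = F1 B3 B7 AF.
Offset 10: leading byte 0xCE = 11001110 → 2-byte char #4 = CE A5.
Offset 12: leading byte 0xD8 = 11011000 → 2-byte char #5 = D8 B2.
Offset 14: leading byte 0xF1 = 11110001 → 4-byte char #6 = F1 A1 A3 B5.
Offset 18: leading byte 0xC7 = 11000111 → 2-byte char #7 = C7 B8.
Offset 20: leading byte 0xE0 = 11100000 → 3-byte char #8 = E0 B8 95.
Leading byte 0xE0 = 11100000 matches 1110xxxx → 3-byte sequence.
Byte 1: 0xE0 = 11100000, payload 0000 (4 bits).
Byte 2: 0xB8 = 10111000 (10xxxxxx ✓), payload 111000.
Byte 3: 0x95 = 10010101 (10xxxxxx ✓), payload 010101.
Concatenate: 0000111000010101 = 0xE15 (16 bits → U+0E15).

U+0E15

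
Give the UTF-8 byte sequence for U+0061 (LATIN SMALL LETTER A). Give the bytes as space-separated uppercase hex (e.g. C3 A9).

61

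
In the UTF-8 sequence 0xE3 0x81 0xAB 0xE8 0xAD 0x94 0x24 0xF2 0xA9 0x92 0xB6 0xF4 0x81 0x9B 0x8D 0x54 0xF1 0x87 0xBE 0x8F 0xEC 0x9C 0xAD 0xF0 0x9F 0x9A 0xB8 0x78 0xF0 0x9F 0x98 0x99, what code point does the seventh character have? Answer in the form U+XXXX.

U+47F8F

Offset 0: leading byte 0xE3 = 11100011 → 3-byte char #1 = E3 81 AB.
Offset 3: leading byte 0xE8 = 11101000 → 3-byte char #2 = E8 AD 94.
Offset 6: leading byte 0x24 = 00100100 → 1-byte char #3 = 24.
Offset 7: leading byte 0xF2 = 11110010 → 4-byte char #4 = F2 A9 92 B6.
Offset 11: leading byte 0xF4 = 11110100 → 4-byte char #5 = F4 81 9B 8D.
Offset 15: leading byte 0x54 = 01010100 → 1-byte char #6 = 54.
Offset 16: leading byte 0xF1 = 11110001 → 4-byte char #7 = F1 87 BE 8F.
Leading byte 0xF1 = 11110001 matches 11110xxx → 4-byte sequence.
Byte 1: 0xF1 = 11110001, payload 001 (3 bits).
Byte 2: 0x87 = 10000111 (10xxxxxx ✓), payload 000111.
Byte 3: 0xBE = 10111110 (10xxxxxx ✓), payload 111110.
Byte 4: 0x8F = 10001111 (10xxxxxx ✓), payload 001111.
Concatenate: 001000111111110001111 = 0x47F8F (21 bits → U+47F8F).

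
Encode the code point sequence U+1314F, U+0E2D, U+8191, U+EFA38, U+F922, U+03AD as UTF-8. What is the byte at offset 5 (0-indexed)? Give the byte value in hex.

0xB8

U+1314F → 4-byte form F0 93 85 8F at offsets 0–3.
U+0E2D → 3-byte form E0 B8 AD at offsets 4–6.
Offset 5 falls in char 2's range; it's byte 2 of E0 B8 AD = 0xB8.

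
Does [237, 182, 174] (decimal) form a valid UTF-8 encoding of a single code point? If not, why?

invalid (encodes a surrogate (U+D800–U+DFFF))

Structurally a 3-byte sequence; payload = 0xDDAE.
But 0xDDAE is in U+D800–U+DFFF, the surrogate range. Surrogates are not Unicode scalar values and are forbidden in UTF-8.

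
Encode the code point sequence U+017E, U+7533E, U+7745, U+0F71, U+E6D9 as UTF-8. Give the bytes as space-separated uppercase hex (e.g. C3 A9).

U+017E: 2-byte form → C5 BE.
U+7533E: 4-byte form → F1 B5 8C BE.
U+7745: 3-byte form → E7 9D 85.
U+0F71: 3-byte form → E0 BD B1.
U+E6D9: 3-byte form → EE 9B 99.
Concatenated (15 bytes): C5 BE F1 B5 8C BE E7 9D 85 E0 BD B1 EE 9B 99.

C5 BE F1 B5 8C BE E7 9D 85 E0 BD B1 EE 9B 99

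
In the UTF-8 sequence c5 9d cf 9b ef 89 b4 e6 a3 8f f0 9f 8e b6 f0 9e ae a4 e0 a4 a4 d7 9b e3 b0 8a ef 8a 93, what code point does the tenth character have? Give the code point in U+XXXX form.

Offset 0: leading byte 0xC5 = 11000101 → 2-byte char #1 = C5 9D.
Offset 2: leading byte 0xCF = 11001111 → 2-byte char #2 = CF 9B.
Offset 4: leading byte 0xEF = 11101111 → 3-byte char #3 = EF 89 B4.
Offset 7: leading byte 0xE6 = 11100110 → 3-byte char #4 = E6 A3 8F.
Offset 10: leading byte 0xF0 = 11110000 → 4-byte char #5 = F0 9F 8E B6.
Offset 14: leading byte 0xF0 = 11110000 → 4-byte char #6 = F0 9E AE A4.
Offset 18: leading byte 0xE0 = 11100000 → 3-byte char #7 = E0 A4 A4.
Offset 21: leading byte 0xD7 = 11010111 → 2-byte char #8 = D7 9B.
Offset 23: leading byte 0xE3 = 11100011 → 3-byte char #9 = E3 B0 8A.
Offset 26: leading byte 0xEF = 11101111 → 3-byte char #10 = EF 8A 93.
Leading byte 0xEF = 11101111 matches 1110xxxx → 3-byte sequence.
Byte 1: 0xEF = 11101111, payload 1111 (4 bits).
Byte 2: 0x8A = 10001010 (10xxxxxx ✓), payload 001010.
Byte 3: 0x93 = 10010011 (10xxxxxx ✓), payload 010011.
Concatenate: 1111001010010011 = 0xF293 (16 bits → U+F293).

U+F293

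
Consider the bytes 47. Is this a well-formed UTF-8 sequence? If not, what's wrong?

Leading byte 0x47 = 01000111 → 1-byte form.

valid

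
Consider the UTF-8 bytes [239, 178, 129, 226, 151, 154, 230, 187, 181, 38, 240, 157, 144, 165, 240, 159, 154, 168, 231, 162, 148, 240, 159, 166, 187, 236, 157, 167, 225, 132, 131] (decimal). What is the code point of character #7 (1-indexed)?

U+7894

Offset 0: leading byte 0xEF = 11101111 → 3-byte char #1 = EF B2 81.
Offset 3: leading byte 0xE2 = 11100010 → 3-byte char #2 = E2 97 9A.
Offset 6: leading byte 0xE6 = 11100110 → 3-byte char #3 = E6 BB B5.
Offset 9: leading byte 0x26 = 00100110 → 1-byte char #4 = 26.
Offset 10: leading byte 0xF0 = 11110000 → 4-byte char #5 = F0 9D 90 A5.
Offset 14: leading byte 0xF0 = 11110000 → 4-byte char #6 = F0 9F 9A A8.
Offset 18: leading byte 0xE7 = 11100111 → 3-byte char #7 = E7 A2 94.
Leading byte 0xE7 = 11100111 matches 1110xxxx → 3-byte sequence.
Byte 1: 0xE7 = 11100111, payload 0111 (4 bits).
Byte 2: 0xA2 = 10100010 (10xxxxxx ✓), payload 100010.
Byte 3: 0x94 = 10010100 (10xxxxxx ✓), payload 010100.
Concatenate: 0111100010010100 = 0x7894 (16 bits → U+7894).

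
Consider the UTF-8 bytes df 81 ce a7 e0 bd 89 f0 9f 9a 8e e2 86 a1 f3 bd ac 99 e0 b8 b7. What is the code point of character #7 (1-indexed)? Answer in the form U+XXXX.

U+0E37

Offset 0: leading byte 0xDF = 11011111 → 2-byte char #1 = DF 81.
Offset 2: leading byte 0xCE = 11001110 → 2-byte char #2 = CE A7.
Offset 4: leading byte 0xE0 = 11100000 → 3-byte char #3 = E0 BD 89.
Offset 7: leading byte 0xF0 = 11110000 → 4-byte char #4 = F0 9F 9A 8E.
Offset 11: leading byte 0xE2 = 11100010 → 3-byte char #5 = E2 86 A1.
Offset 14: leading byte 0xF3 = 11110011 → 4-byte char #6 = F3 BD AC 99.
Offset 18: leading byte 0xE0 = 11100000 → 3-byte char #7 = E0 B8 B7.
Leading byte 0xE0 = 11100000 matches 1110xxxx → 3-byte sequence.
Byte 1: 0xE0 = 11100000, payload 0000 (4 bits).
Byte 2: 0xB8 = 10111000 (10xxxxxx ✓), payload 111000.
Byte 3: 0xB7 = 10110111 (10xxxxxx ✓), payload 110111.
Concatenate: 0000111000110111 = 0xE37 (16 bits → U+0E37).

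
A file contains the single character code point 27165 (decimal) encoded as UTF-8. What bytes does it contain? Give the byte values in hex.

U+6A1D = 0x6A1D = 27165 decimal. In range U+0800–U+FFFF → 3-byte form: 1110xxxx 10xxxxxx 10xxxxxx.
Binary (16 bits): 0110101000011101.
Split 4+6+6: 0110 | 101000 | 011101.
Byte 1: 11100110 = 0xE6.
Byte 2: 10101000 = 0xA8.
Byte 3: 10011101 = 0x9D.

E6 A8 9D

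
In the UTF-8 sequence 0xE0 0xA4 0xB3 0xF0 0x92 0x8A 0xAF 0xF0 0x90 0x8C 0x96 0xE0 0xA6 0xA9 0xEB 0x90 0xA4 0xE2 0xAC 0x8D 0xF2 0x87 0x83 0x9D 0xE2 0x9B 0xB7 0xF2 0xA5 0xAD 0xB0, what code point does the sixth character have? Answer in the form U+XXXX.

Offset 0: leading byte 0xE0 = 11100000 → 3-byte char #1 = E0 A4 B3.
Offset 3: leading byte 0xF0 = 11110000 → 4-byte char #2 = F0 92 8A AF.
Offset 7: leading byte 0xF0 = 11110000 → 4-byte char #3 = F0 90 8C 96.
Offset 11: leading byte 0xE0 = 11100000 → 3-byte char #4 = E0 A6 A9.
Offset 14: leading byte 0xEB = 11101011 → 3-byte char #5 = EB 90 A4.
Offset 17: leading byte 0xE2 = 11100010 → 3-byte char #6 = E2 AC 8D.
Leading byte 0xE2 = 11100010 matches 1110xxxx → 3-byte sequence.
Byte 1: 0xE2 = 11100010, payload 0010 (4 bits).
Byte 2: 0xAC = 10101100 (10xxxxxx ✓), payload 101100.
Byte 3: 0x8D = 10001101 (10xxxxxx ✓), payload 001101.
Concatenate: 0010101100001101 = 0x2B0D (16 bits → U+2B0D).

U+2B0D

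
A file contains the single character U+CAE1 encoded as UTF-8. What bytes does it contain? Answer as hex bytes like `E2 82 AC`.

EC AB A1

U+CAE1 = 0xCAE1 = 51937 decimal. In range U+0800–U+FFFF → 3-byte form: 1110xxxx 10xxxxxx 10xxxxxx.
Binary (16 bits): 1100101011100001.
Split 4+6+6: 1100 | 101011 | 100001.
Byte 1: 11101100 = 0xEC.
Byte 2: 10101011 = 0xAB.
Byte 3: 10100001 = 0xA1.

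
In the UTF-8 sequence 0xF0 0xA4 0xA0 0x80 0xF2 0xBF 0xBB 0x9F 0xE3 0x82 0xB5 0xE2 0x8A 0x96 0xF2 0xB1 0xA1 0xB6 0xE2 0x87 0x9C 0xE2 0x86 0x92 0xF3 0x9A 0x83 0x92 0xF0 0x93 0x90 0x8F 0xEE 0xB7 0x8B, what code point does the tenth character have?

Offset 0: leading byte 0xF0 = 11110000 → 4-byte char #1 = F0 A4 A0 80.
Offset 4: leading byte 0xF2 = 11110010 → 4-byte char #2 = F2 BF BB 9F.
Offset 8: leading byte 0xE3 = 11100011 → 3-byte char #3 = E3 82 B5.
Offset 11: leading byte 0xE2 = 11100010 → 3-byte char #4 = E2 8A 96.
Offset 14: leading byte 0xF2 = 11110010 → 4-byte char #5 = F2 B1 A1 B6.
Offset 18: leading byte 0xE2 = 11100010 → 3-byte char #6 = E2 87 9C.
Offset 21: leading byte 0xE2 = 11100010 → 3-byte char #7 = E2 86 92.
Offset 24: leading byte 0xF3 = 11110011 → 4-byte char #8 = F3 9A 83 92.
Offset 28: leading byte 0xF0 = 11110000 → 4-byte char #9 = F0 93 90 8F.
Offset 32: leading byte 0xEE = 11101110 → 3-byte char #10 = EE B7 8B.
Leading byte 0xEE = 11101110 matches 1110xxxx → 3-byte sequence.
Byte 1: 0xEE = 11101110, payload 1110 (4 bits).
Byte 2: 0xB7 = 10110111 (10xxxxxx ✓), payload 110111.
Byte 3: 0x8B = 10001011 (10xxxxxx ✓), payload 001011.
Concatenate: 1110110111001011 = 0xEDCB (16 bits → U+EDCB).

U+EDCB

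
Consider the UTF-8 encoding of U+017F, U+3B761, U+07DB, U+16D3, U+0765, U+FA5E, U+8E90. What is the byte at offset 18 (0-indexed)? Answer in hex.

0x90

U+017F → 2-byte form C5 BF at offsets 0–1.
U+3B761 → 4-byte form F0 BB 9D A1 at offsets 2–5.
U+07DB → 2-byte form DF 9B at offsets 6–7.
U+16D3 → 3-byte form E1 9B 93 at offsets 8–10.
U+0765 → 2-byte form DD A5 at offsets 11–12.
U+FA5E → 3-byte form EF A9 9E at offsets 13–15.
U+8E90 → 3-byte form E8 BA 90 at offsets 16–18.
Offset 18 falls in char 7's range; it's byte 3 of E8 BA 90 = 0x90.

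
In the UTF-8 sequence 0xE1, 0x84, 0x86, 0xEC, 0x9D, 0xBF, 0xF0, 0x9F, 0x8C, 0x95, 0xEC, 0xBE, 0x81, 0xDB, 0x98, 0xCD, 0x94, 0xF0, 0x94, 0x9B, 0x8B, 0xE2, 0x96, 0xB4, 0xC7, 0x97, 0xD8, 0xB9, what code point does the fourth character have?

Offset 0: leading byte 0xE1 = 11100001 → 3-byte char #1 = E1 84 86.
Offset 3: leading byte 0xEC = 11101100 → 3-byte char #2 = EC 9D BF.
Offset 6: leading byte 0xF0 = 11110000 → 4-byte char #3 = F0 9F 8C 95.
Offset 10: leading byte 0xEC = 11101100 → 3-byte char #4 = EC BE 81.
Leading byte 0xEC = 11101100 matches 1110xxxx → 3-byte sequence.
Byte 1: 0xEC = 11101100, payload 1100 (4 bits).
Byte 2: 0xBE = 10111110 (10xxxxxx ✓), payload 111110.
Byte 3: 0x81 = 10000001 (10xxxxxx ✓), payload 000001.
Concatenate: 1100111110000001 = 0xCF81 (16 bits → U+CF81).

U+CF81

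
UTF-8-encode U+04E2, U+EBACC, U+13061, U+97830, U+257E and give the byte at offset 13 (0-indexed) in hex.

0xB0

U+04E2 → 2-byte form D3 A2 at offsets 0–1.
U+EBACC → 4-byte form F3 AB AB 8C at offsets 2–5.
U+13061 → 4-byte form F0 93 81 A1 at offsets 6–9.
U+97830 → 4-byte form F2 97 A0 B0 at offsets 10–13.
Offset 13 falls in char 4's range; it's byte 4 of F2 97 A0 B0 = 0xB0.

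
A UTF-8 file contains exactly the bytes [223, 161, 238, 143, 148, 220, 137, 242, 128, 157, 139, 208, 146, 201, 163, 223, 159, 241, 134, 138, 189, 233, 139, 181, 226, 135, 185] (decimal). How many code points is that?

10

Byte at offset 0: 0xDF = 11011111 → 2-byte char (#1). Advance 2.
Byte at offset 2: 0xEE = 11101110 → 3-byte char (#2). Advance 3.
Byte at offset 5: 0xDC = 11011100 → 2-byte char (#3). Advance 2.
Byte at offset 7: 0xF2 = 11110010 → 4-byte char (#4). Advance 4.
Byte at offset 11: 0xD0 = 11010000 → 2-byte char (#5). Advance 2.
Byte at offset 13: 0xC9 = 11001001 → 2-byte char (#6). Advance 2.
Byte at offset 15: 0xDF = 11011111 → 2-byte char (#7). Advance 2.
Byte at offset 17: 0xF1 = 11110001 → 4-byte char (#8). Advance 4.
Byte at offset 21: 0xE9 = 11101001 → 3-byte char (#9). Advance 3.
Byte at offset 24: 0xE2 = 11100010 → 3-byte char (#10). Advance 3.
Reached end at offset 27 after 10 code points.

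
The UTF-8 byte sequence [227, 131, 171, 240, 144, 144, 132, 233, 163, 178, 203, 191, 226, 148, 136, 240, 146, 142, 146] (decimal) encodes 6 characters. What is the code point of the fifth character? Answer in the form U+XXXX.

Offset 0: leading byte 0xE3 = 11100011 → 3-byte char #1 = E3 83 AB.
Offset 3: leading byte 0xF0 = 11110000 → 4-byte char #2 = F0 90 90 84.
Offset 7: leading byte 0xE9 = 11101001 → 3-byte char #3 = E9 A3 B2.
Offset 10: leading byte 0xCB = 11001011 → 2-byte char #4 = CB BF.
Offset 12: leading byte 0xE2 = 11100010 → 3-byte char #5 = E2 94 88.
Leading byte 0xE2 = 11100010 matches 1110xxxx → 3-byte sequence.
Byte 1: 0xE2 = 11100010, payload 0010 (4 bits).
Byte 2: 0x94 = 10010100 (10xxxxxx ✓), payload 010100.
Byte 3: 0x88 = 10001000 (10xxxxxx ✓), payload 001000.
Concatenate: 0010010100001000 = 0x2508 (16 bits → U+2508).

U+2508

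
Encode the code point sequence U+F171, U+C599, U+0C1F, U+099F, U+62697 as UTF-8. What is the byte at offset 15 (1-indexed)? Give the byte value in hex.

1-indexed offset 15 is 0-indexed offset 14.
U+F171 → 3-byte form EF 85 B1 at offsets 0–2.
U+C599 → 3-byte form EC 96 99 at offsets 3–5.
U+0C1F → 3-byte form E0 B0 9F at offsets 6–8.
U+099F → 3-byte form E0 A6 9F at offsets 9–11.
U+62697 → 4-byte form F1 A2 9A 97 at offsets 12–15.
Offset 14 falls in char 5's range; it's byte 3 of F1 A2 9A 97 = 0x9A.

0x9A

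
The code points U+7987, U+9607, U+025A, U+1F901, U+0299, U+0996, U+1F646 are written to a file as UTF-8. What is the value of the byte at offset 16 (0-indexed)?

0x96

U+7987 → 3-byte form E7 A6 87 at offsets 0–2.
U+9607 → 3-byte form E9 98 87 at offsets 3–5.
U+025A → 2-byte form C9 9A at offsets 6–7.
U+1F901 → 4-byte form F0 9F A4 81 at offsets 8–11.
U+0299 → 2-byte form CA 99 at offsets 12–13.
U+0996 → 3-byte form E0 A6 96 at offsets 14–16.
Offset 16 falls in char 6's range; it's byte 3 of E0 A6 96 = 0x96.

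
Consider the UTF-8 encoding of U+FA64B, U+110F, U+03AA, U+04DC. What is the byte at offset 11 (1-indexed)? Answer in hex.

1-indexed offset 11 is 0-indexed offset 10.
U+FA64B → 4-byte form F3 BA 99 8B at offsets 0–3.
U+110F → 3-byte form E1 84 8F at offsets 4–6.
U+03AA → 2-byte form CE AA at offsets 7–8.
U+04DC → 2-byte form D3 9C at offsets 9–10.
Offset 10 falls in char 4's range; it's byte 2 of D3 9C = 0x9C.

0x9C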